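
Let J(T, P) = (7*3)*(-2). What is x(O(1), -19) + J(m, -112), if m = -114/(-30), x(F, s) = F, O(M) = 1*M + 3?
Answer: -38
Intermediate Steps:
O(M) = 3 + M (O(M) = M + 3 = 3 + M)
m = 19/5 (m = -114*(-1/30) = 19/5 ≈ 3.8000)
J(T, P) = -42 (J(T, P) = 21*(-2) = -42)
x(O(1), -19) + J(m, -112) = (3 + 1) - 42 = 4 - 42 = -38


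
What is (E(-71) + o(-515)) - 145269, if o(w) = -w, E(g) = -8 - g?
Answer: -144691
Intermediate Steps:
(E(-71) + o(-515)) - 145269 = ((-8 - 1*(-71)) - 1*(-515)) - 145269 = ((-8 + 71) + 515) - 145269 = (63 + 515) - 145269 = 578 - 145269 = -144691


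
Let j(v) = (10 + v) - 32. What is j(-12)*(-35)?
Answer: 1190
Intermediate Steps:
j(v) = -22 + v
j(-12)*(-35) = (-22 - 12)*(-35) = -34*(-35) = 1190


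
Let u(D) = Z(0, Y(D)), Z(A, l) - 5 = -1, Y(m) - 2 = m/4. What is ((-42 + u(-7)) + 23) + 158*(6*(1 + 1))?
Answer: 1881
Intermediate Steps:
Y(m) = 2 + m/4
Z(A, l) = 4 (Z(A, l) = 5 - 1 = 4)
u(D) = 4
((-42 + u(-7)) + 23) + 158*(6*(1 + 1)) = ((-42 + 4) + 23) + 158*(6*(1 + 1)) = (-38 + 23) + 158*(6*2) = -15 + 158*12 = -15 + 1896 = 1881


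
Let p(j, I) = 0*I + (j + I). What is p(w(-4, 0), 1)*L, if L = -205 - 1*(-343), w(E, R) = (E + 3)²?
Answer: 276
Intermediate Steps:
w(E, R) = (3 + E)²
p(j, I) = I + j (p(j, I) = 0 + (I + j) = I + j)
L = 138 (L = -205 + 343 = 138)
p(w(-4, 0), 1)*L = (1 + (3 - 4)²)*138 = (1 + (-1)²)*138 = (1 + 1)*138 = 2*138 = 276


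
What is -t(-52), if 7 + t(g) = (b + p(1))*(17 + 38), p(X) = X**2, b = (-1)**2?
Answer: -103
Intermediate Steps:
b = 1
t(g) = 103 (t(g) = -7 + (1 + 1**2)*(17 + 38) = -7 + (1 + 1)*55 = -7 + 2*55 = -7 + 110 = 103)
-t(-52) = -1*103 = -103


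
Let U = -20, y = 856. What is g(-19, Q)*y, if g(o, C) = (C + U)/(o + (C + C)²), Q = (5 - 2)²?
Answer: -9416/305 ≈ -30.872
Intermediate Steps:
Q = 9 (Q = 3² = 9)
g(o, C) = (-20 + C)/(o + 4*C²) (g(o, C) = (C - 20)/(o + (C + C)²) = (-20 + C)/(o + (2*C)²) = (-20 + C)/(o + 4*C²))
g(-19, Q)*y = ((-20 + 9)/(-19 + 4*9²))*856 = (-11/(-19 + 4*81))*856 = (-11/(-19 + 324))*856 = (-11/305)*856 = ((1/305)*(-11))*856 = -11/305*856 = -9416/305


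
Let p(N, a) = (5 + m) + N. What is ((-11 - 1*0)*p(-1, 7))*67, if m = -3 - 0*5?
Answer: -737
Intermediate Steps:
m = -3 (m = -3 - 1*0 = -3 + 0 = -3)
p(N, a) = 2 + N (p(N, a) = (5 - 3) + N = 2 + N)
((-11 - 1*0)*p(-1, 7))*67 = ((-11 - 1*0)*(2 - 1))*67 = ((-11 + 0)*1)*67 = -11*1*67 = -11*67 = -737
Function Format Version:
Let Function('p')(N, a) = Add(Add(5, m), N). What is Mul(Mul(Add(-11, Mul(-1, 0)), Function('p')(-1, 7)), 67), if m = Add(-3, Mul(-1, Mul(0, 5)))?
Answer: -737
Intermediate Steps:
m = -3 (m = Add(-3, Mul(-1, 0)) = Add(-3, 0) = -3)
Function('p')(N, a) = Add(2, N) (Function('p')(N, a) = Add(Add(5, -3), N) = Add(2, N))
Mul(Mul(Add(-11, Mul(-1, 0)), Function('p')(-1, 7)), 67) = Mul(Mul(Add(-11, Mul(-1, 0)), Add(2, -1)), 67) = Mul(Mul(Add(-11, 0), 1), 67) = Mul(Mul(-11, 1), 67) = Mul(-11, 67) = -737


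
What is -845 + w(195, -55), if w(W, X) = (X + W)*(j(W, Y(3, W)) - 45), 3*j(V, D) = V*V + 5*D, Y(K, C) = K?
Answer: 1768055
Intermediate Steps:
j(V, D) = V²/3 + 5*D/3 (j(V, D) = (V*V + 5*D)/3 = (V² + 5*D)/3 = V²/3 + 5*D/3)
w(W, X) = (-40 + W²/3)*(W + X) (w(W, X) = (X + W)*((W²/3 + (5/3)*3) - 45) = (W + X)*((W²/3 + 5) - 45) = (W + X)*((5 + W²/3) - 45) = (W + X)*(-40 + W²/3) = (-40 + W²/3)*(W + X))
-845 + w(195, -55) = -845 + (-40*195 - 40*(-55) + (⅓)*195³ + (⅓)*(-55)*195²) = -845 + (-7800 + 2200 + (⅓)*7414875 + (⅓)*(-55)*38025) = -845 + (-7800 + 2200 + 2471625 - 697125) = -845 + 1768900 = 1768055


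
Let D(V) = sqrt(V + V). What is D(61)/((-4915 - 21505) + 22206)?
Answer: -sqrt(122)/4214 ≈ -0.0026211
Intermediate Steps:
D(V) = sqrt(2)*sqrt(V) (D(V) = sqrt(2*V) = sqrt(2)*sqrt(V))
D(61)/((-4915 - 21505) + 22206) = (sqrt(2)*sqrt(61))/((-4915 - 21505) + 22206) = sqrt(122)/(-26420 + 22206) = sqrt(122)/(-4214) = sqrt(122)*(-1/4214) = -sqrt(122)/4214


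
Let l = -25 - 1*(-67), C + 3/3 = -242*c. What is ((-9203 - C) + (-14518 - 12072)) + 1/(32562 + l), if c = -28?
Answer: -1387887071/32604 ≈ -42568.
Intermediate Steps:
C = 6775 (C = -1 - 242*(-28) = -1 + 6776 = 6775)
l = 42 (l = -25 + 67 = 42)
((-9203 - C) + (-14518 - 12072)) + 1/(32562 + l) = ((-9203 - 1*6775) + (-14518 - 12072)) + 1/(32562 + 42) = ((-9203 - 6775) - 26590) + 1/32604 = (-15978 - 26590) + 1/32604 = -42568 + 1/32604 = -1387887071/32604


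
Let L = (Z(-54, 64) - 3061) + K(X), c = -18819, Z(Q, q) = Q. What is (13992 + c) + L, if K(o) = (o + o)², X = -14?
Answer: -7158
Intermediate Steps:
K(o) = 4*o² (K(o) = (2*o)² = 4*o²)
L = -2331 (L = (-54 - 3061) + 4*(-14)² = -3115 + 4*196 = -3115 + 784 = -2331)
(13992 + c) + L = (13992 - 18819) - 2331 = -4827 - 2331 = -7158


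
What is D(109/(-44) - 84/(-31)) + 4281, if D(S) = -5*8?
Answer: 4241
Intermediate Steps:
D(S) = -40
D(109/(-44) - 84/(-31)) + 4281 = -40 + 4281 = 4241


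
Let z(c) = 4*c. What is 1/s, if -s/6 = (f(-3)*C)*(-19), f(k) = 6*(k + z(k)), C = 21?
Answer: -1/215460 ≈ -4.6412e-6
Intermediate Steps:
f(k) = 30*k (f(k) = 6*(k + 4*k) = 6*(5*k) = 30*k)
s = -215460 (s = -6*(30*(-3))*21*(-19) = -6*(-90*21)*(-19) = -(-11340)*(-19) = -6*35910 = -215460)
1/s = 1/(-215460) = -1/215460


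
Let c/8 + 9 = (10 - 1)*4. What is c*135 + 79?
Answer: 29239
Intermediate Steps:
c = 216 (c = -72 + 8*((10 - 1)*4) = -72 + 8*(9*4) = -72 + 8*36 = -72 + 288 = 216)
c*135 + 79 = 216*135 + 79 = 29160 + 79 = 29239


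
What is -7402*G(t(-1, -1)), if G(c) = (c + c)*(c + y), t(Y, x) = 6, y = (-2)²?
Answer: -888240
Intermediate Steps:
y = 4
G(c) = 2*c*(4 + c) (G(c) = (c + c)*(c + 4) = (2*c)*(4 + c) = 2*c*(4 + c))
-7402*G(t(-1, -1)) = -14804*6*(4 + 6) = -14804*6*10 = -7402*120 = -888240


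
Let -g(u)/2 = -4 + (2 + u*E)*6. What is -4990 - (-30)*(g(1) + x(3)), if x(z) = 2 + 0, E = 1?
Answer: -5770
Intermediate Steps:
x(z) = 2
g(u) = -16 - 12*u (g(u) = -2*(-4 + (2 + u*1)*6) = -2*(-4 + (2 + u)*6) = -2*(-4 + (12 + 6*u)) = -2*(8 + 6*u) = -16 - 12*u)
-4990 - (-30)*(g(1) + x(3)) = -4990 - (-30)*((-16 - 12*1) + 2) = -4990 - (-30)*((-16 - 12) + 2) = -4990 - (-30)*(-28 + 2) = -4990 - (-30)*(-26) = -4990 - 1*780 = -4990 - 780 = -5770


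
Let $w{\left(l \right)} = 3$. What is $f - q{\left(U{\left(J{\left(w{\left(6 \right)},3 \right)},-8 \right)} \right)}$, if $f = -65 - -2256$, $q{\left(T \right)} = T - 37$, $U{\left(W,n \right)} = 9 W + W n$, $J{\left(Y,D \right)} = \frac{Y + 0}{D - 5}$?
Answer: $\frac{4459}{2} \approx 2229.5$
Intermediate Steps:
$J{\left(Y,D \right)} = \frac{Y}{-5 + D}$
$q{\left(T \right)} = -37 + T$
$f = 2191$ ($f = -65 + 2256 = 2191$)
$f - q{\left(U{\left(J{\left(w{\left(6 \right)},3 \right)},-8 \right)} \right)} = 2191 - \left(-37 + \frac{3}{-5 + 3} \left(9 - 8\right)\right) = 2191 - \left(-37 + \frac{3}{-2} \cdot 1\right) = 2191 - \left(-37 + 3 \left(- \frac{1}{2}\right) 1\right) = 2191 - \left(-37 - \frac{3}{2}\right) = 2191 - - \frac{77}{2} = 2191 + \frac{77}{2} = \frac{4459}{2}$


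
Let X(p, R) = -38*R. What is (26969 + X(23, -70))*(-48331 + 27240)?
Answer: -624905239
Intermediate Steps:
(26969 + X(23, -70))*(-48331 + 27240) = (26969 - 38*(-70))*(-48331 + 27240) = (26969 + 2660)*(-21091) = 29629*(-21091) = -624905239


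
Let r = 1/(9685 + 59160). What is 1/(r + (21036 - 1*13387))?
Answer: 68845/526595406 ≈ 0.00013074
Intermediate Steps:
r = 1/68845 ≈ 1.4525e-5
1/(r + (21036 - 1*13387)) = 1/(1/68845 + (21036 - 1*13387)) = 1/(1/68845 + (21036 - 13387)) = 1/(1/68845 + 7649) = 1/(526595406/68845) = 68845/526595406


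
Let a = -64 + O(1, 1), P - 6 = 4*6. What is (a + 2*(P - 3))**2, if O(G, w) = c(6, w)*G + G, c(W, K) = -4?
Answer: 169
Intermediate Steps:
P = 30 (P = 6 + 4*6 = 6 + 24 = 30)
O(G, w) = -3*G (O(G, w) = -4*G + G = -3*G)
a = -67 (a = -64 - 3*1 = -64 - 3 = -67)
(a + 2*(P - 3))**2 = (-67 + 2*(30 - 3))**2 = (-67 + 2*27)**2 = (-67 + 54)**2 = (-13)**2 = 169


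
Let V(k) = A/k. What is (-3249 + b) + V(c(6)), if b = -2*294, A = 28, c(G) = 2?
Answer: -3823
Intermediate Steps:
V(k) = 28/k
b = -588
(-3249 + b) + V(c(6)) = (-3249 - 588) + 28/2 = -3837 + 28*(½) = -3837 + 14 = -3823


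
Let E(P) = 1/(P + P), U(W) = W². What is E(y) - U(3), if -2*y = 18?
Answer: -163/18 ≈ -9.0556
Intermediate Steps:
y = -9 (y = -½*18 = -9)
E(P) = 1/(2*P)
E(y) - U(3) = (½)/(-9) - 1*3² = (½)*(-⅑) - 1*9 = -1/18 - 9 = -163/18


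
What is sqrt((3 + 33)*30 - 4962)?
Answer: I*sqrt(3882) ≈ 62.306*I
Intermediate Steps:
sqrt((3 + 33)*30 - 4962) = sqrt(36*30 - 4962) = sqrt(1080 - 4962) = sqrt(-3882) = I*sqrt(3882)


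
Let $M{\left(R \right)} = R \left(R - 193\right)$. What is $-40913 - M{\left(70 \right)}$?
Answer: $-32303$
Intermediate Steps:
$M{\left(R \right)} = R \left(-193 + R\right)$
$-40913 - M{\left(70 \right)} = -40913 - 70 \left(-193 + 70\right) = -40913 - 70 \left(-123\right) = -40913 - -8610 = -40913 + 8610 = -32303$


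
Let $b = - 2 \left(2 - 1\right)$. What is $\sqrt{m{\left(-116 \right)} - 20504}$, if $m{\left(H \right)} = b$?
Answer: $i \sqrt{20506} \approx 143.2 i$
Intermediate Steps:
$b = -2$ ($b = \left(-2\right) 1 = -2$)
$m{\left(H \right)} = -2$
$\sqrt{m{\left(-116 \right)} - 20504} = \sqrt{-2 - 20504} = \sqrt{-20506} = i \sqrt{20506}$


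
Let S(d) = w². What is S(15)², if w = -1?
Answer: 1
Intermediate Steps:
S(d) = 1 (S(d) = (-1)² = 1)
S(15)² = 1² = 1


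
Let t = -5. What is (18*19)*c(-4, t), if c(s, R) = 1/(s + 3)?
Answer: -342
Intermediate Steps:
c(s, R) = 1/(3 + s)
(18*19)*c(-4, t) = (18*19)/(3 - 4) = 342/(-1) = 342*(-1) = -342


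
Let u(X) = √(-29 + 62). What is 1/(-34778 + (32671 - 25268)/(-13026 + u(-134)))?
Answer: -5901110721732/205232182429141789 + 7403*√33/205232182429141789 ≈ -2.8753e-5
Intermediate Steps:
u(X) = √33
1/(-34778 + (32671 - 25268)/(-13026 + u(-134))) = 1/(-34778 + (32671 - 25268)/(-13026 + √33)) = 1/(-34778 + 7403/(-13026 + √33))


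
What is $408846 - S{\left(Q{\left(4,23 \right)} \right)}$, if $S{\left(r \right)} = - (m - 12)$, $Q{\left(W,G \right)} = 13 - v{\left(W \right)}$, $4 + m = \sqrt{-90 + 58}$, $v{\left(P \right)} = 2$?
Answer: $408830 + 4 i \sqrt{2} \approx 4.0883 \cdot 10^{5} + 5.6569 i$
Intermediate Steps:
$m = -4 + 4 i \sqrt{2}$ ($m = -4 + \sqrt{-90 + 58} = -4 + \sqrt{-32} = -4 + 4 i \sqrt{2} \approx -4.0 + 5.6569 i$)
$Q{\left(W,G \right)} = 11$ ($Q{\left(W,G \right)} = 13 - 2 = 11$)
$S{\left(r \right)} = 16 - 4 i \sqrt{2}$ ($S{\left(r \right)} = - (\left(-4 + 4 i \sqrt{2}\right) - 12) = - (-16 + 4 i \sqrt{2}) = 16 - 4 i \sqrt{2}$)
$408846 - S{\left(Q{\left(4,23 \right)} \right)} = 408846 - \left(16 - 4 i \sqrt{2}\right) = 408830 + 4 i \sqrt{2}$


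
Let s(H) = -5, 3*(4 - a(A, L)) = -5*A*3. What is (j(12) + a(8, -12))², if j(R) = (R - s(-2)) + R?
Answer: 5329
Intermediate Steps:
a(A, L) = 4 + 5*A (a(A, L) = 4 - (-5*A)*3/3 = 4 - (-5)*A = 4 + 5*A)
j(R) = 5 + 2*R (j(R) = (R - 1*(-5)) + R = (R + 5) + R = (5 + R) + R = 5 + 2*R)
(j(12) + a(8, -12))² = ((5 + 2*12) + (4 + 5*8))² = ((5 + 24) + (4 + 40))² = (29 + 44)² = 73² = 5329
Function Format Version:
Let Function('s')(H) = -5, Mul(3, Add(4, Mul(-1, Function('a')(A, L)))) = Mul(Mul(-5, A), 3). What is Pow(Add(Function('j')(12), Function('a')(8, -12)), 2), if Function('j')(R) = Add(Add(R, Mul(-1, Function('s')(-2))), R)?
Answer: 5329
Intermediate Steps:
Function('a')(A, L) = Add(4, Mul(5, A)) (Function('a')(A, L) = Add(4, Mul(Rational(-1, 3), Mul(Mul(-5, A), 3))) = Add(4, Mul(Rational(-1, 3), Mul(-15, A))) = Add(4, Mul(5, A)))
Function('j')(R) = Add(5, Mul(2, R)) (Function('j')(R) = Add(Add(R, Mul(-1, -5)), R) = Add(Add(R, 5), R) = Add(Add(5, R), R) = Add(5, Mul(2, R)))
Pow(Add(Function('j')(12), Function('a')(8, -12)), 2) = Pow(Add(Add(5, Mul(2, 12)), Add(4, Mul(5, 8))), 2) = Pow(Add(Add(5, 24), Add(4, 40)), 2) = Pow(Add(29, 44), 2) = Pow(73, 2) = 5329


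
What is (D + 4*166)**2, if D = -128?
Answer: 287296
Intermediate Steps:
(D + 4*166)**2 = (-128 + 4*166)**2 = (-128 + 664)**2 = 536**2 = 287296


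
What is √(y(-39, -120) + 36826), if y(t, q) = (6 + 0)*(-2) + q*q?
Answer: √51214 ≈ 226.31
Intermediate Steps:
y(t, q) = -12 + q² (y(t, q) = 6*(-2) + q² = -12 + q²)
√(y(-39, -120) + 36826) = √((-12 + (-120)²) + 36826) = √((-12 + 14400) + 36826) = √(14388 + 36826) = √51214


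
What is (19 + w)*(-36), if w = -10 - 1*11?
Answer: 72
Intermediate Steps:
w = -21 (w = -10 - 11 = -21)
(19 + w)*(-36) = (19 - 21)*(-36) = -2*(-36) = 72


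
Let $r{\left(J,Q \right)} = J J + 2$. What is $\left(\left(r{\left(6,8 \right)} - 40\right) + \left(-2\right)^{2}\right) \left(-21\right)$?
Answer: $-42$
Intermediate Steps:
$r{\left(J,Q \right)} = 2 + J^{2}$ ($r{\left(J,Q \right)} = J^{2} + 2 = 2 + J^{2}$)
$\left(\left(r{\left(6,8 \right)} - 40\right) + \left(-2\right)^{2}\right) \left(-21\right) = \left(\left(\left(2 + 6^{2}\right) - 40\right) + \left(-2\right)^{2}\right) \left(-21\right) = \left(\left(\left(2 + 36\right) - 40\right) + 4\right) \left(-21\right) = \left(\left(38 - 40\right) + 4\right) \left(-21\right) = \left(-2 + 4\right) \left(-21\right) = 2 \left(-21\right) = -42$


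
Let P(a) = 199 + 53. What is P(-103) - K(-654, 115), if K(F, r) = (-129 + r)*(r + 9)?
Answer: 1988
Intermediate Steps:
P(a) = 252
K(F, r) = (-129 + r)*(9 + r)
P(-103) - K(-654, 115) = 252 - (-1161 + 115² - 120*115) = 252 - (-1161 + 13225 - 13800) = 252 - 1*(-1736) = 252 + 1736 = 1988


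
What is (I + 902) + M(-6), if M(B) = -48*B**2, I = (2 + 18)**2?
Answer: -426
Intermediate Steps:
I = 400 (I = 20**2 = 400)
(I + 902) + M(-6) = (400 + 902) - 48*(-6)**2 = 1302 - 48*36 = 1302 - 1728 = -426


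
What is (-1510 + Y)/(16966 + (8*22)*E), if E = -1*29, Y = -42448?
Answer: -21979/5931 ≈ -3.7058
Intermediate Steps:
E = -29
(-1510 + Y)/(16966 + (8*22)*E) = (-1510 - 42448)/(16966 + (8*22)*(-29)) = -43958/(16966 + 176*(-29)) = -43958/(16966 - 5104) = -43958/11862 = -43958*1/11862 = -21979/5931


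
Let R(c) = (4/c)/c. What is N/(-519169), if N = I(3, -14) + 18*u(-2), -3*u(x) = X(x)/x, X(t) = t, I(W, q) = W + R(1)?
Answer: -1/519169 ≈ -1.9262e-6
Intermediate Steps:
R(c) = 4/c²
I(W, q) = 4 + W (I(W, q) = W + 4/1² = W + 4*1 = W + 4 = 4 + W)
u(x) = -⅓ (u(x) = -x/(3*x) = -⅓*1 = -⅓)
N = 1 (N = (4 + 3) + 18*(-⅓) = 7 - 6 = 1)
N/(-519169) = 1/(-519169) = 1*(-1/519169) = -1/519169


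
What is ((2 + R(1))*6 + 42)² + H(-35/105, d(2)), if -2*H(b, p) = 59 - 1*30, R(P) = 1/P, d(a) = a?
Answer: 7171/2 ≈ 3585.5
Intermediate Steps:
H(b, p) = -29/2 (H(b, p) = -(59 - 1*30)/2 = -(59 - 30)/2 = -½*29 = -29/2)
((2 + R(1))*6 + 42)² + H(-35/105, d(2)) = ((2 + 1/1)*6 + 42)² - 29/2 = ((2 + 1)*6 + 42)² - 29/2 = (3*6 + 42)² - 29/2 = (18 + 42)² - 29/2 = 60² - 29/2 = 3600 - 29/2 = 7171/2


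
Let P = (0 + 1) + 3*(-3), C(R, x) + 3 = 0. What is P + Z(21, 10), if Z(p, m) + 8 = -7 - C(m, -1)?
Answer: -20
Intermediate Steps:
C(R, x) = -3 (C(R, x) = -3 + 0 = -3)
P = -8 (P = 1 - 9 = -8)
Z(p, m) = -12 (Z(p, m) = -8 + (-7 - 1*(-3)) = -8 + (-7 + 3) = -8 - 4 = -12)
P + Z(21, 10) = -8 - 12 = -20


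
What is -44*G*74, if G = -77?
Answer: 250712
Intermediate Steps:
-44*G*74 = -44*(-77)*74 = 3388*74 = 250712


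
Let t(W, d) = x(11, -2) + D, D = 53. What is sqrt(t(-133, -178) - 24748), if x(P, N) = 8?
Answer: 3*I*sqrt(2743) ≈ 157.12*I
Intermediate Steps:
t(W, d) = 61 (t(W, d) = 8 + 53 = 61)
sqrt(t(-133, -178) - 24748) = sqrt(61 - 24748) = sqrt(-24687) = 3*I*sqrt(2743)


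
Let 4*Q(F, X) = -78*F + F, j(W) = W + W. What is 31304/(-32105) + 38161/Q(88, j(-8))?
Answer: -1278187881/54385870 ≈ -23.502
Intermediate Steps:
j(W) = 2*W
Q(F, X) = -77*F/4 (Q(F, X) = (-78*F + F)/4 = (-77*F)/4 = -77*F/4)
31304/(-32105) + 38161/Q(88, j(-8)) = 31304/(-32105) + 38161/((-77/4*88)) = 31304*(-1/32105) + 38161/(-1694) = -31304/32105 + 38161*(-1/1694) = -31304/32105 - 38161/1694 = -1278187881/54385870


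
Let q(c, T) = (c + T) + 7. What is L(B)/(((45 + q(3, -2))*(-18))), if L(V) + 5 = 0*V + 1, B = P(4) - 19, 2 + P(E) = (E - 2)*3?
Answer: 2/477 ≈ 0.0041929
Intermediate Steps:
q(c, T) = 7 + T + c (q(c, T) = (T + c) + 7 = 7 + T + c)
P(E) = -8 + 3*E (P(E) = -2 + (E - 2)*3 = -2 + (-2 + E)*3 = -2 + (-6 + 3*E) = -8 + 3*E)
B = -15 (B = (-8 + 3*4) - 19 = (-8 + 12) - 19 = 4 - 19 = -15)
L(V) = -4 (L(V) = -5 + (0*V + 1) = -5 + (0 + 1) = -5 + 1 = -4)
L(B)/(((45 + q(3, -2))*(-18))) = -4*(-1/(18*(45 + (7 - 2 + 3)))) = -4*(-1/(18*(45 + 8))) = -4/(53*(-18)) = -4/(-954) = -4*(-1/954) = 2/477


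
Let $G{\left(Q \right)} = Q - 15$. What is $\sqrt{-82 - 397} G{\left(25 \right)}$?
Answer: $10 i \sqrt{479} \approx 218.86 i$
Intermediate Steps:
$G{\left(Q \right)} = -15 + Q$
$\sqrt{-82 - 397} G{\left(25 \right)} = \sqrt{-82 - 397} \left(-15 + 25\right) = \sqrt{-479} \cdot 10 = i \sqrt{479} \cdot 10 = 10 i \sqrt{479}$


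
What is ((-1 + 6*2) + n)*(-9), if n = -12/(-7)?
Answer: -801/7 ≈ -114.43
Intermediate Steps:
n = 12/7 (n = -12*(-⅐) = 12/7 ≈ 1.7143)
((-1 + 6*2) + n)*(-9) = ((-1 + 6*2) + 12/7)*(-9) = ((-1 + 12) + 12/7)*(-9) = (11 + 12/7)*(-9) = (89/7)*(-9) = -801/7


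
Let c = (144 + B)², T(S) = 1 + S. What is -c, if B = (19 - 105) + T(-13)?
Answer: -2116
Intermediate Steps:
B = -98 (B = (19 - 105) + (1 - 13) = -86 - 12 = -98)
c = 2116 (c = (144 - 98)² = 46² = 2116)
-c = -1*2116 = -2116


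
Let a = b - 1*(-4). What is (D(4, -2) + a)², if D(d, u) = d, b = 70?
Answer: 6084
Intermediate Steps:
a = 74 (a = 70 - 1*(-4) = 70 + 4 = 74)
(D(4, -2) + a)² = (4 + 74)² = 78² = 6084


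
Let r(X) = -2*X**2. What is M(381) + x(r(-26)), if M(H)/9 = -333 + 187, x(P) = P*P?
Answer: 1826590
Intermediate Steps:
x(P) = P**2
M(H) = -1314 (M(H) = 9*(-333 + 187) = 9*(-146) = -1314)
M(381) + x(r(-26)) = -1314 + (-2*(-26)**2)**2 = -1314 + (-2*676)**2 = -1314 + (-1352)**2 = -1314 + 1827904 = 1826590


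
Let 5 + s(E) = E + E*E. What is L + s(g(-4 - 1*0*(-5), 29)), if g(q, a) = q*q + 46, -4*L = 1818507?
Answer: -1802903/4 ≈ -4.5073e+5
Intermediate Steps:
L = -1818507/4 (L = -¼*1818507 = -1818507/4 ≈ -4.5463e+5)
g(q, a) = 46 + q² (g(q, a) = q² + 46 = 46 + q²)
s(E) = -5 + E + E² (s(E) = -5 + (E + E*E) = -5 + (E + E²) = -5 + E + E²)
L + s(g(-4 - 1*0*(-5), 29)) = -1818507/4 + (-5 + (46 + (-4 - 1*0*(-5))²) + (46 + (-4 - 1*0*(-5))²)²) = -1818507/4 + (-5 + (46 + (-4 + 0*(-5))²) + (46 + (-4 + 0*(-5))²)²) = -1818507/4 + (-5 + (46 + (-4 + 0)²) + (46 + (-4 + 0)²)²) = -1818507/4 + (-5 + (46 + (-4)²) + (46 + (-4)²)²) = -1818507/4 + (-5 + (46 + 16) + (46 + 16)²) = -1818507/4 + (-5 + 62 + 62²) = -1818507/4 + (-5 + 62 + 3844) = -1818507/4 + 3901 = -1802903/4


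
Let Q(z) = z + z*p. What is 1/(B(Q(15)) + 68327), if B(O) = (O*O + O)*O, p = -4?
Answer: -1/20773 ≈ -4.8139e-5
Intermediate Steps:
Q(z) = -3*z (Q(z) = z + z*(-4) = z - 4*z = -3*z)
B(O) = O*(O + O²) (B(O) = (O² + O)*O = (O + O²)*O = O*(O + O²))
1/(B(Q(15)) + 68327) = 1/((-3*15)²*(1 - 3*15) + 68327) = 1/((-45)²*(1 - 45) + 68327) = 1/(2025*(-44) + 68327) = 1/(-89100 + 68327) = 1/(-20773) = -1/20773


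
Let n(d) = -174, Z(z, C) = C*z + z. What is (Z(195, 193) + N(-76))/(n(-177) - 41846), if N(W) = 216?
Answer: -19023/21010 ≈ -0.90543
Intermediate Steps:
Z(z, C) = z + C*z
(Z(195, 193) + N(-76))/(n(-177) - 41846) = (195*(1 + 193) + 216)/(-174 - 41846) = (195*194 + 216)/(-42020) = (37830 + 216)*(-1/42020) = 38046*(-1/42020) = -19023/21010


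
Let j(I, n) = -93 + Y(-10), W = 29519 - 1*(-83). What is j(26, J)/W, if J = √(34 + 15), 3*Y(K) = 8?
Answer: -271/88806 ≈ -0.0030516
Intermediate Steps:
Y(K) = 8/3 (Y(K) = (⅓)*8 = 8/3)
W = 29602 (W = 29519 + 83 = 29602)
J = 7 (J = √49 = 7)
j(I, n) = -271/3 (j(I, n) = -93 + 8/3 = -271/3)
j(26, J)/W = -271/3/29602 = -271/3*1/29602 = -271/88806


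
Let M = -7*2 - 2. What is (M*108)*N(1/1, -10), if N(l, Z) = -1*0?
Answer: 0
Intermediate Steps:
N(l, Z) = 0
M = -16 (M = -14 - 2 = -16)
(M*108)*N(1/1, -10) = -16*108*0 = -1728*0 = 0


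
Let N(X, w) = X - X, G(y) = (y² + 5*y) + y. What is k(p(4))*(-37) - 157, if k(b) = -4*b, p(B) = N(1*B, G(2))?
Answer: -157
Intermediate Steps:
G(y) = y² + 6*y
N(X, w) = 0
p(B) = 0
k(p(4))*(-37) - 157 = -4*0*(-37) - 157 = 0*(-37) - 157 = 0 - 157 = -157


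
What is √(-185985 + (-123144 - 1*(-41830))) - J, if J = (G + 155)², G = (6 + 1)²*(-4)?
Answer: -1681 + I*√267299 ≈ -1681.0 + 517.01*I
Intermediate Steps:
G = -196 (G = 7²*(-4) = 49*(-4) = -196)
J = 1681 (J = (-196 + 155)² = (-41)² = 1681)
√(-185985 + (-123144 - 1*(-41830))) - J = √(-185985 + (-123144 - 1*(-41830))) - 1*1681 = √(-185985 + (-123144 + 41830)) - 1681 = √(-185985 - 81314) - 1681 = √(-267299) - 1681 = I*√267299 - 1681 = -1681 + I*√267299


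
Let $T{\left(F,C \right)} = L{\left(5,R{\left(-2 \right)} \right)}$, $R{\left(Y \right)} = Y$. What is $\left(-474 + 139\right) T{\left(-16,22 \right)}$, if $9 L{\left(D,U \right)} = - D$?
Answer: $\frac{1675}{9} \approx 186.11$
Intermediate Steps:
$L{\left(D,U \right)} = - \frac{D}{9}$ ($L{\left(D,U \right)} = \frac{\left(-1\right) D}{9} = - \frac{D}{9}$)
$T{\left(F,C \right)} = - \frac{5}{9}$ ($T{\left(F,C \right)} = \left(- \frac{1}{9}\right) 5 = - \frac{5}{9}$)
$\left(-474 + 139\right) T{\left(-16,22 \right)} = \left(-474 + 139\right) \left(- \frac{5}{9}\right) = \left(-335\right) \left(- \frac{5}{9}\right) = \frac{1675}{9}$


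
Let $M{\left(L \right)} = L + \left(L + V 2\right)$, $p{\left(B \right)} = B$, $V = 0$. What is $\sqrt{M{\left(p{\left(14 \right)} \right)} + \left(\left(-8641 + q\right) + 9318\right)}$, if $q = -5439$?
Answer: $3 i \sqrt{526} \approx 68.804 i$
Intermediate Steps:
$M{\left(L \right)} = 2 L$ ($M{\left(L \right)} = L + \left(L + 0 \cdot 2\right) = L + \left(L + 0\right) = L + L = 2 L$)
$\sqrt{M{\left(p{\left(14 \right)} \right)} + \left(\left(-8641 + q\right) + 9318\right)} = \sqrt{2 \cdot 14 + \left(\left(-8641 - 5439\right) + 9318\right)} = \sqrt{28 + \left(-14080 + 9318\right)} = \sqrt{28 - 4762} = \sqrt{-4734} = 3 i \sqrt{526}$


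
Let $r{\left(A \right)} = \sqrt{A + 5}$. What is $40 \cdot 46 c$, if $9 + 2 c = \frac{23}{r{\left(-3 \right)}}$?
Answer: $-8280 + 10580 \sqrt{2} \approx 6682.4$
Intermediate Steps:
$r{\left(A \right)} = \sqrt{5 + A}$
$c = - \frac{9}{2} + \frac{23 \sqrt{2}}{4}$ ($c = - \frac{9}{2} + \frac{23 \frac{1}{\sqrt{5 - 3}}}{2} = - \frac{9}{2} + \frac{23 \frac{1}{\sqrt{2}}}{2} = - \frac{9}{2} + \frac{23 \frac{\sqrt{2}}{2}}{2} = - \frac{9}{2} + \frac{\frac{23}{2} \sqrt{2}}{2} = - \frac{9}{2} + \frac{23 \sqrt{2}}{4} \approx 3.6317$)
$40 \cdot 46 c = 40 \cdot 46 \left(- \frac{9}{2} + \frac{23 \sqrt{2}}{4}\right) = 1840 \left(- \frac{9}{2} + \frac{23 \sqrt{2}}{4}\right) = -8280 + 10580 \sqrt{2}$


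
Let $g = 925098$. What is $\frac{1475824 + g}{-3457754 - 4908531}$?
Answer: $- \frac{2400922}{8366285} \approx -0.28698$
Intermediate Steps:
$\frac{1475824 + g}{-3457754 - 4908531} = \frac{1475824 + 925098}{-3457754 - 4908531} = \frac{2400922}{-8366285} = 2400922 \left(- \frac{1}{8366285}\right) = - \frac{2400922}{8366285}$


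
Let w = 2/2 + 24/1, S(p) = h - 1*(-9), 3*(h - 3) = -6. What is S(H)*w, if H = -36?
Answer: 250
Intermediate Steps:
h = 1 (h = 3 + (⅓)*(-6) = 3 - 2 = 1)
S(p) = 10 (S(p) = 1 - 1*(-9) = 1 + 9 = 10)
w = 25 (w = 2*(½) + 24*1 = 1 + 24 = 25)
S(H)*w = 10*25 = 250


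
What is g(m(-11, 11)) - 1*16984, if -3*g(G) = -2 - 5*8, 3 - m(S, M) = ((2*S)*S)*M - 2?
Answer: -16970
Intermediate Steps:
m(S, M) = 5 - 2*M*S² (m(S, M) = 3 - (((2*S)*S)*M - 2) = 3 - ((2*S²)*M - 2) = 3 - (2*M*S² - 2) = 3 - (-2 + 2*M*S²) = 3 + (2 - 2*M*S²) = 5 - 2*M*S²)
g(G) = 14 (g(G) = -(-2 - 5*8)/3 = -(-2 - 40)/3 = -⅓*(-42) = 14)
g(m(-11, 11)) - 1*16984 = 14 - 1*16984 = 14 - 16984 = -16970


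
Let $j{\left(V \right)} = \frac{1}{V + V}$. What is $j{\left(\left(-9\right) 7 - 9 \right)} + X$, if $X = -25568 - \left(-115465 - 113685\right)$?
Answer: $\frac{29315807}{144} \approx 2.0358 \cdot 10^{5}$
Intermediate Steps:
$X = 203582$ ($X = -25568 - -229150 = -25568 + 229150 = 203582$)
$j{\left(V \right)} = \frac{1}{2 V}$
$j{\left(\left(-9\right) 7 - 9 \right)} + X = \frac{1}{2 \left(\left(-9\right) 7 - 9\right)} + 203582 = \frac{1}{2 \left(-63 - 9\right)} + 203582 = \frac{1}{2 \left(-72\right)} + 203582 = \frac{1}{2} \left(- \frac{1}{72}\right) + 203582 = - \frac{1}{144} + 203582 = \frac{29315807}{144}$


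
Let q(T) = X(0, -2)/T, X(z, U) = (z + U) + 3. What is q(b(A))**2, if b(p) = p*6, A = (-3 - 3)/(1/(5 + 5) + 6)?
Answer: 3721/129600 ≈ 0.028711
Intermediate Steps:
X(z, U) = 3 + U + z (X(z, U) = (U + z) + 3 = 3 + U + z)
A = -60/61 (A = -6/(1/10 + 6) = -6/61/10 = -6*10/61 = -60/61 ≈ -0.98361)
b(p) = 6*p
q(T) = 1/T (q(T) = (3 - 2 + 0)/T = 1/T)
q(b(A))**2 = (1/(6*(-60/61)))**2 = (1/(-360/61))**2 = (-61/360)**2 = 3721/129600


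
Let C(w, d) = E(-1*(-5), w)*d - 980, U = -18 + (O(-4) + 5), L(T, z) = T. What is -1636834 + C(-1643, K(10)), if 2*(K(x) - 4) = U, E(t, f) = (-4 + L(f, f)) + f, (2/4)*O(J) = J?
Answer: -1616429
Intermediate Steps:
O(J) = 2*J
U = -21 (U = -18 + (2*(-4) + 5) = -18 + (-8 + 5) = -18 - 3 = -21)
E(t, f) = -4 + 2*f (E(t, f) = (-4 + f) + f = -4 + 2*f)
K(x) = -13/2 (K(x) = 4 + (½)*(-21) = 4 - 21/2 = -13/2)
C(w, d) = -980 + d*(-4 + 2*w) (C(w, d) = (-4 + 2*w)*d - 980 = d*(-4 + 2*w) - 980 = -980 + d*(-4 + 2*w))
-1636834 + C(-1643, K(10)) = -1636834 + (-980 + 2*(-13/2)*(-2 - 1643)) = -1636834 + (-980 + 2*(-13/2)*(-1645)) = -1636834 + (-980 + 21385) = -1636834 + 20405 = -1616429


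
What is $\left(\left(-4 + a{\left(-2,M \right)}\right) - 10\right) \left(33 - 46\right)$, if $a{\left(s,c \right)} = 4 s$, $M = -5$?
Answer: $286$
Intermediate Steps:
$\left(\left(-4 + a{\left(-2,M \right)}\right) - 10\right) \left(33 - 46\right) = \left(\left(-4 + 4 \left(-2\right)\right) - 10\right) \left(33 - 46\right) = \left(\left(-4 - 8\right) - 10\right) \left(-13\right) = \left(-12 - 10\right) \left(-13\right) = \left(-22\right) \left(-13\right) = 286$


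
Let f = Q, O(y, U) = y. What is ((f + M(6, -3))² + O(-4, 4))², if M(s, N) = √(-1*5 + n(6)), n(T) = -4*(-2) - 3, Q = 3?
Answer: 25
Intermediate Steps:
n(T) = 5 (n(T) = 8 - 3 = 5)
f = 3
M(s, N) = 0 (M(s, N) = √(-1*5 + 5) = √(-5 + 5) = √0 = 0)
((f + M(6, -3))² + O(-4, 4))² = ((3 + 0)² - 4)² = (3² - 4)² = (9 - 4)² = 5² = 25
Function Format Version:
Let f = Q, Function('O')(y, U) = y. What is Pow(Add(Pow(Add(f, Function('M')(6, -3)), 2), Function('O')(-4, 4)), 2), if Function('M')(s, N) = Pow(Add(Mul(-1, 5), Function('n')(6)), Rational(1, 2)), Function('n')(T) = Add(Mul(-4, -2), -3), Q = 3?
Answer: 25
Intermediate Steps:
Function('n')(T) = 5 (Function('n')(T) = Add(8, -3) = 5)
f = 3
Function('M')(s, N) = 0 (Function('M')(s, N) = Pow(Add(Mul(-1, 5), 5), Rational(1, 2)) = Pow(Add(-5, 5), Rational(1, 2)) = Pow(0, Rational(1, 2)) = 0)
Pow(Add(Pow(Add(f, Function('M')(6, -3)), 2), Function('O')(-4, 4)), 2) = Pow(Add(Pow(Add(3, 0), 2), -4), 2) = Pow(Add(Pow(3, 2), -4), 2) = Pow(Add(9, -4), 2) = Pow(5, 2) = 25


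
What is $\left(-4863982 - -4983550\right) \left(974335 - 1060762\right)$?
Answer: $-10333903536$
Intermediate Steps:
$\left(-4863982 - -4983550\right) \left(974335 - 1060762\right) = \left(-4863982 + 4983550\right) \left(-86427\right) = 119568 \left(-86427\right) = -10333903536$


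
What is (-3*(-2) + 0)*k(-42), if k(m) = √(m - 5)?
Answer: 6*I*√47 ≈ 41.134*I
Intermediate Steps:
k(m) = √(-5 + m)
(-3*(-2) + 0)*k(-42) = (-3*(-2) + 0)*√(-5 - 42) = (6 + 0)*√(-47) = 6*(I*√47) = 6*I*√47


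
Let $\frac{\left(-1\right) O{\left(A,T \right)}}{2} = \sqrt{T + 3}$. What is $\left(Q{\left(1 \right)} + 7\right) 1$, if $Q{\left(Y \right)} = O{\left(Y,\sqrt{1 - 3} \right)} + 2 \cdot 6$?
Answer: $19 - 2 \sqrt{3 + i \sqrt{2}} \approx 15.446 - 0.79577 i$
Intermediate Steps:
$O{\left(A,T \right)} = - 2 \sqrt{3 + T}$ ($O{\left(A,T \right)} = - 2 \sqrt{T + 3} = - 2 \sqrt{3 + T}$)
$Q{\left(Y \right)} = 12 - 2 \sqrt{3 + i \sqrt{2}}$ ($Q{\left(Y \right)} = - 2 \sqrt{3 + \sqrt{1 - 3}} + 2 \cdot 6 = - 2 \sqrt{3 + \sqrt{-2}} + 12 = - 2 \sqrt{3 + i \sqrt{2}} + 12 = 12 - 2 \sqrt{3 + i \sqrt{2}}$)
$\left(Q{\left(1 \right)} + 7\right) 1 = \left(\left(12 - 2 \sqrt{3 + i \sqrt{2}}\right) + 7\right) 1 = \left(19 - 2 \sqrt{3 + i \sqrt{2}}\right) 1 = 19 - 2 \sqrt{3 + i \sqrt{2}}$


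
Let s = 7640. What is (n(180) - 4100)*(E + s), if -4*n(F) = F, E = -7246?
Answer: -1633130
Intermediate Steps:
n(F) = -F/4
(n(180) - 4100)*(E + s) = (-¼*180 - 4100)*(-7246 + 7640) = (-45 - 4100)*394 = -4145*394 = -1633130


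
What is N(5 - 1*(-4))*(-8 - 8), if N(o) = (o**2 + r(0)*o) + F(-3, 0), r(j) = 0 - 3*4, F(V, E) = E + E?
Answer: 432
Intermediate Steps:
F(V, E) = 2*E
r(j) = -12 (r(j) = 0 - 12 = -12)
N(o) = o**2 - 12*o (N(o) = (o**2 - 12*o) + 2*0 = (o**2 - 12*o) + 0 = o**2 - 12*o)
N(5 - 1*(-4))*(-8 - 8) = ((5 - 1*(-4))*(-12 + (5 - 1*(-4))))*(-8 - 8) = ((5 + 4)*(-12 + (5 + 4)))*(-16) = (9*(-12 + 9))*(-16) = (9*(-3))*(-16) = -27*(-16) = 432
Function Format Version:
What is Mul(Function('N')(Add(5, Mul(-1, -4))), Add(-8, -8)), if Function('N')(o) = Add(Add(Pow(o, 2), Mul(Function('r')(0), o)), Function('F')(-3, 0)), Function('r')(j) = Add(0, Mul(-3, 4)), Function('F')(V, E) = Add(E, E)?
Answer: 432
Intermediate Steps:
Function('F')(V, E) = Mul(2, E)
Function('r')(j) = -12 (Function('r')(j) = Add(0, -12) = -12)
Function('N')(o) = Add(Pow(o, 2), Mul(-12, o)) (Function('N')(o) = Add(Add(Pow(o, 2), Mul(-12, o)), Mul(2, 0)) = Add(Add(Pow(o, 2), Mul(-12, o)), 0) = Add(Pow(o, 2), Mul(-12, o)))
Mul(Function('N')(Add(5, Mul(-1, -4))), Add(-8, -8)) = Mul(Mul(Add(5, Mul(-1, -4)), Add(-12, Add(5, Mul(-1, -4)))), Add(-8, -8)) = Mul(Mul(Add(5, 4), Add(-12, Add(5, 4))), -16) = Mul(Mul(9, Add(-12, 9)), -16) = Mul(Mul(9, -3), -16) = Mul(-27, -16) = 432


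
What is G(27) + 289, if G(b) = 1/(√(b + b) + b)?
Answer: 7226/25 - √6/225 ≈ 289.03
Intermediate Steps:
G(b) = 1/(b + √2*√b) (G(b) = 1/(√(2*b) + b) = 1/(√2*√b + b) = 1/(b + √2*√b))
G(27) + 289 = 1/(27 + √2*√27) + 289 = 1/(27 + √2*(3*√3)) + 289 = 1/(27 + 3*√6) + 289 = 289 + 1/(27 + 3*√6)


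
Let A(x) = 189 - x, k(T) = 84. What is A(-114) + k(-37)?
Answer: 387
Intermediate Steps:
A(-114) + k(-37) = (189 - 1*(-114)) + 84 = (189 + 114) + 84 = 303 + 84 = 387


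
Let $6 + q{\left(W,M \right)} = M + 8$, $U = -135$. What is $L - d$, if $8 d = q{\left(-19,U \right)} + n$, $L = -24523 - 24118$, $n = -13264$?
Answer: $- \frac{375731}{8} \approx -46966.0$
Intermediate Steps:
$L = -48641$
$q{\left(W,M \right)} = 2 + M$ ($q{\left(W,M \right)} = -6 + \left(M + 8\right) = -6 + \left(8 + M\right) = 2 + M$)
$d = - \frac{13397}{8}$ ($d = \frac{\left(2 - 135\right) - 13264}{8} = \frac{-133 - 13264}{8} = \frac{1}{8} \left(-13397\right) = - \frac{13397}{8} \approx -1674.6$)
$L - d = -48641 - - \frac{13397}{8} = -48641 + \frac{13397}{8} = - \frac{375731}{8}$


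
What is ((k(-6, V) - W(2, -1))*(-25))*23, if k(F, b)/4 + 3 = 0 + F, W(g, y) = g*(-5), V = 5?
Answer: 14950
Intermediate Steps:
W(g, y) = -5*g
k(F, b) = -12 + 4*F (k(F, b) = -12 + 4*(0 + F) = -12 + 4*F)
((k(-6, V) - W(2, -1))*(-25))*23 = (((-12 + 4*(-6)) - (-5)*2)*(-25))*23 = (((-12 - 24) - 1*(-10))*(-25))*23 = ((-36 + 10)*(-25))*23 = -26*(-25)*23 = 650*23 = 14950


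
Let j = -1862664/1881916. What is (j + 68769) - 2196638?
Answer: -1001118144917/470479 ≈ -2.1279e+6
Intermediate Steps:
j = -465666/470479 (j = -1862664*1/1881916 = -465666/470479 ≈ -0.98977)
(j + 68769) - 2196638 = (-465666/470479 + 68769) - 2196638 = 32353904685/470479 - 2196638 = -1001118144917/470479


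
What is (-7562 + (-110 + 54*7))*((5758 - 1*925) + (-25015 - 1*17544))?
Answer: 275173444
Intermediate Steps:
(-7562 + (-110 + 54*7))*((5758 - 1*925) + (-25015 - 1*17544)) = (-7562 + (-110 + 378))*((5758 - 925) + (-25015 - 17544)) = (-7562 + 268)*(4833 - 42559) = -7294*(-37726) = 275173444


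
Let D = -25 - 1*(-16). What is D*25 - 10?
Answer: -235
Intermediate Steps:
D = -9 (D = -25 + 16 = -9)
D*25 - 10 = -9*25 - 10 = -225 - 10 = -235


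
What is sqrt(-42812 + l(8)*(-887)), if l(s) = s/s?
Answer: I*sqrt(43699) ≈ 209.04*I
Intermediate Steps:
l(s) = 1
sqrt(-42812 + l(8)*(-887)) = sqrt(-42812 + 1*(-887)) = sqrt(-42812 - 887) = sqrt(-43699) = I*sqrt(43699)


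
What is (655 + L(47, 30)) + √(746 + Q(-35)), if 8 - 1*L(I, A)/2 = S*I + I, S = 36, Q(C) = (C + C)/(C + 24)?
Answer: -2807 + 2*√22759/11 ≈ -2779.6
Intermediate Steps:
Q(C) = 2*C/(24 + C) (Q(C) = (2*C)/(24 + C) = 2*C/(24 + C))
L(I, A) = 16 - 74*I (L(I, A) = 16 - 2*(36*I + I) = 16 - 74*I)
(655 + L(47, 30)) + √(746 + Q(-35)) = (655 + (16 - 74*47)) + √(746 + 2*(-35)/(24 - 35)) = (655 + (16 - 3478)) + √(746 + 2*(-35)/(-11)) = (655 - 3462) + √(746 + 2*(-35)*(-1/11)) = -2807 + √(746 + 70/11) = -2807 + √(8276/11) = -2807 + 2*√22759/11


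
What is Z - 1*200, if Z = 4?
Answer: -196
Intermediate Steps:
Z - 1*200 = 4 - 1*200 = 4 - 200 = -196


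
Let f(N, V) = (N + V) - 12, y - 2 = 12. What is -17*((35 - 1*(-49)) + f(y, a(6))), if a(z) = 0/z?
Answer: -1462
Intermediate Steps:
y = 14 (y = 2 + 12 = 14)
a(z) = 0
f(N, V) = -12 + N + V
-17*((35 - 1*(-49)) + f(y, a(6))) = -17*((35 - 1*(-49)) + (-12 + 14 + 0)) = -17*((35 + 49) + 2) = -17*(84 + 2) = -17*86 = -1462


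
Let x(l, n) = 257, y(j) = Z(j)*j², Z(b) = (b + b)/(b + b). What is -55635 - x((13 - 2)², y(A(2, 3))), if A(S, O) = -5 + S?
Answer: -55892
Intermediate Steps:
Z(b) = 1 (Z(b) = (2*b)/((2*b)) = (2*b)*(1/(2*b)) = 1)
y(j) = j² (y(j) = 1*j² = j²)
-55635 - x((13 - 2)², y(A(2, 3))) = -55635 - 1*257 = -55635 - 257 = -55892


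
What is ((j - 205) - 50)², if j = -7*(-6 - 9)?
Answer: 22500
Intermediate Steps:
j = 105 (j = -7*(-15) = 105)
((j - 205) - 50)² = ((105 - 205) - 50)² = (-100 - 50)² = (-150)² = 22500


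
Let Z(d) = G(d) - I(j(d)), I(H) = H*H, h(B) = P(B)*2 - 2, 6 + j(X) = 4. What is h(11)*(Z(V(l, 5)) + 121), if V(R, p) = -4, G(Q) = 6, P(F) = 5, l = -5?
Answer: 984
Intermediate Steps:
j(X) = -2 (j(X) = -6 + 4 = -2)
h(B) = 8 (h(B) = 5*2 - 2 = 10 - 2 = 8)
I(H) = H²
Z(d) = 2 (Z(d) = 6 - 1*(-2)² = 6 - 1*4 = 6 - 4 = 2)
h(11)*(Z(V(l, 5)) + 121) = 8*(2 + 121) = 8*123 = 984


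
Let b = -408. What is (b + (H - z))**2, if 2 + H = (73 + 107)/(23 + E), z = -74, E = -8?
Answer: 104976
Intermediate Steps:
H = 10 (H = -2 + (73 + 107)/(23 - 8) = -2 + 180/15 = -2 + 180*(1/15) = -2 + 12 = 10)
(b + (H - z))**2 = (-408 + (10 - 1*(-74)))**2 = (-408 + (10 + 74))**2 = (-408 + 84)**2 = (-324)**2 = 104976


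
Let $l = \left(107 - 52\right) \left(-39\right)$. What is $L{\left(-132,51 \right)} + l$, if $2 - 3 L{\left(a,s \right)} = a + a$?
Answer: $- \frac{6169}{3} \approx -2056.3$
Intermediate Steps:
$L{\left(a,s \right)} = \frac{2}{3} - \frac{2 a}{3}$ ($L{\left(a,s \right)} = \frac{2}{3} - \frac{a + a}{3} = \frac{2}{3} - \frac{2 a}{3}$)
$l = -2145$ ($l = 55 \left(-39\right) = -2145$)
$L{\left(-132,51 \right)} + l = \left(\frac{2}{3} - -88\right) - 2145 = \left(\frac{2}{3} + 88\right) - 2145 = \frac{266}{3} - 2145 = - \frac{6169}{3}$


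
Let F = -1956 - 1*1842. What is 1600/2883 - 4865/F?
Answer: 6700865/3649878 ≈ 1.8359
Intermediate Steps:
F = -3798 (F = -1956 - 1842 = -3798)
1600/2883 - 4865/F = 1600/2883 - 4865/(-3798) = 1600*(1/2883) - 4865*(-1/3798) = 1600/2883 + 4865/3798 = 6700865/3649878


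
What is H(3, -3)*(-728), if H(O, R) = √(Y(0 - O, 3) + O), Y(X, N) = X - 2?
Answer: -728*I*√2 ≈ -1029.5*I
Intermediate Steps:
Y(X, N) = -2 + X
H(O, R) = I*√2 (H(O, R) = √((-2 + (0 - O)) + O) = √((-2 - O) + O) = √(-2) = I*√2)
H(3, -3)*(-728) = (I*√2)*(-728) = -728*I*√2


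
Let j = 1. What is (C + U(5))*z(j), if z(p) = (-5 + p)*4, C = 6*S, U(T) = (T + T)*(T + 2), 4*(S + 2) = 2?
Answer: -976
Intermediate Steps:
S = -3/2 (S = -2 + (1/4)*2 = -2 + 1/2 = -3/2 ≈ -1.5000)
U(T) = 2*T*(2 + T) (U(T) = (2*T)*(2 + T) = 2*T*(2 + T))
C = -9 (C = 6*(-3/2) = -9)
z(p) = -20 + 4*p
(C + U(5))*z(j) = (-9 + 2*5*(2 + 5))*(-20 + 4*1) = (-9 + 2*5*7)*(-20 + 4) = (-9 + 70)*(-16) = 61*(-16) = -976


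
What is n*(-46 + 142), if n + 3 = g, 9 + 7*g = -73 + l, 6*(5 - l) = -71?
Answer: -8272/7 ≈ -1181.7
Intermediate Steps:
l = 101/6 (l = 5 - ⅙*(-71) = 5 + 71/6 = 101/6 ≈ 16.833)
g = -391/42 (g = -9/7 + (-73 + 101/6)/7 = -9/7 + (⅐)*(-337/6) = -9/7 - 337/42 = -391/42 ≈ -9.3095)
n = -517/42 (n = -3 - 391/42 = -517/42 ≈ -12.310)
n*(-46 + 142) = -517*(-46 + 142)/42 = -517/42*96 = -8272/7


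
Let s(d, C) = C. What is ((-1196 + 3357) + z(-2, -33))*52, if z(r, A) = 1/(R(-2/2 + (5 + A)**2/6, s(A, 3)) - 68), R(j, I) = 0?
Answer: 1910311/17 ≈ 1.1237e+5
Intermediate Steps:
z(r, A) = -1/68 (z(r, A) = 1/(0 - 68) = 1/(-68) = -1/68)
((-1196 + 3357) + z(-2, -33))*52 = ((-1196 + 3357) - 1/68)*52 = (2161 - 1/68)*52 = (146947/68)*52 = 1910311/17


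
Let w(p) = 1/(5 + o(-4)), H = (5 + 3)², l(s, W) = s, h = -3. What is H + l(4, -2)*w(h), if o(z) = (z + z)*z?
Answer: 2372/37 ≈ 64.108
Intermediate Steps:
H = 64 (H = 8² = 64)
o(z) = 2*z² (o(z) = (2*z)*z = 2*z²)
w(p) = 1/37 (w(p) = 1/(5 + 2*(-4)²) = 1/(5 + 2*16) = 1/(5 + 32) = 1/37)
H + l(4, -2)*w(h) = 64 + 4*(1/37) = 64 + 4/37 = 2372/37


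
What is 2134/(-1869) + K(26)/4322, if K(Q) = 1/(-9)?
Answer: -27670067/24233454 ≈ -1.1418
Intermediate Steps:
K(Q) = -⅑
2134/(-1869) + K(26)/4322 = 2134/(-1869) - ⅑/4322 = 2134*(-1/1869) - ⅑*1/4322 = -2134/1869 - 1/38898 = -27670067/24233454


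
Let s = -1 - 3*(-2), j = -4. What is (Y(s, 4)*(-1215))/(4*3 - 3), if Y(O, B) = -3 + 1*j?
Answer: 945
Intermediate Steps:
s = 5 (s = -1 + 6 = 5)
Y(O, B) = -7 (Y(O, B) = -3 + 1*(-4) = -3 - 4 = -7)
(Y(s, 4)*(-1215))/(4*3 - 3) = (-7*(-1215))/(4*3 - 3) = 8505/(12 - 3) = 8505/9 = 8505*(⅑) = 945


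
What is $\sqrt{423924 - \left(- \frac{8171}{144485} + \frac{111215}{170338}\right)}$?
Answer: $\frac{\sqrt{485400627491171142445310}}{1070055910} \approx 651.09$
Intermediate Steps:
$\sqrt{423924 - \left(- \frac{8171}{144485} + \frac{111215}{170338}\right)} = \sqrt{423924 - \frac{14677067477}{24611285930}} = \sqrt{\frac{10433300099521843}{24611285930}} = \frac{\sqrt{485400627491171142445310}}{1070055910}$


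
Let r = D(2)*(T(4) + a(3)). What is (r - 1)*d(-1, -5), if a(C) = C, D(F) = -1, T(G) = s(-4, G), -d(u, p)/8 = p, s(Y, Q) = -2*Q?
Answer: 160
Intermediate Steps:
d(u, p) = -8*p
T(G) = -2*G
r = 5 (r = -(-2*4 + 3) = -(-8 + 3) = -1*(-5) = 5)
(r - 1)*d(-1, -5) = (5 - 1)*(-8*(-5)) = 4*40 = 160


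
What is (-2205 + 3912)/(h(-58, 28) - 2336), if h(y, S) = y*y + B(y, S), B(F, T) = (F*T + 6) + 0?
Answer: -1707/590 ≈ -2.8932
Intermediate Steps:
B(F, T) = 6 + F*T (B(F, T) = (6 + F*T) + 0 = 6 + F*T)
h(y, S) = 6 + y**2 + S*y (h(y, S) = y*y + (6 + y*S) = y**2 + (6 + S*y) = 6 + y**2 + S*y)
(-2205 + 3912)/(h(-58, 28) - 2336) = (-2205 + 3912)/((6 + (-58)**2 + 28*(-58)) - 2336) = 1707/((6 + 3364 - 1624) - 2336) = 1707/(1746 - 2336) = 1707/(-590) = 1707*(-1/590) = -1707/590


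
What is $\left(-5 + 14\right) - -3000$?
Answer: $3009$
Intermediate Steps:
$\left(-5 + 14\right) - -3000 = 9 + 3000 = 3009$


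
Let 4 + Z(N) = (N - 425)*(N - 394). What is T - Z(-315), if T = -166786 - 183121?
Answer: -874563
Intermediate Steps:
T = -349907
Z(N) = -4 + (-425 + N)*(-394 + N) (Z(N) = -4 + (N - 425)*(N - 394) = -4 + (-425 + N)*(-394 + N))
T - Z(-315) = -349907 - (167446 + (-315)² - 819*(-315)) = -349907 - (167446 + 99225 + 257985) = -349907 - 1*524656 = -349907 - 524656 = -874563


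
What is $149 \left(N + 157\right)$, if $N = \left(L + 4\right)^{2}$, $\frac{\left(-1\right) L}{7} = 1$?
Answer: $24734$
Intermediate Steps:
$L = -7$ ($L = \left(-7\right) 1 = -7$)
$N = 9$ ($N = \left(-7 + 4\right)^{2} = \left(-3\right)^{2} = 9$)
$149 \left(N + 157\right) = 149 \left(9 + 157\right) = 149 \cdot 166 = 24734$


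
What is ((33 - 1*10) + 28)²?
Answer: 2601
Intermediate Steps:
((33 - 1*10) + 28)² = ((33 - 10) + 28)² = (23 + 28)² = 51² = 2601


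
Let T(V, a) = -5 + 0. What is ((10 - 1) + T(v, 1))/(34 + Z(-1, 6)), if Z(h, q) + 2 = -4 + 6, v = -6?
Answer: 2/17 ≈ 0.11765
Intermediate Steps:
Z(h, q) = 0 (Z(h, q) = -2 + (-4 + 6) = -2 + 2 = 0)
T(V, a) = -5
((10 - 1) + T(v, 1))/(34 + Z(-1, 6)) = ((10 - 1) - 5)/(34 + 0) = (9 - 5)/34 = (1/34)*4 = 2/17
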